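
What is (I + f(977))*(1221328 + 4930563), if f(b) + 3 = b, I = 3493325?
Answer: 21496546569409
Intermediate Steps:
f(b) = -3 + b
(I + f(977))*(1221328 + 4930563) = (3493325 + (-3 + 977))*(1221328 + 4930563) = (3493325 + 974)*6151891 = 3494299*6151891 = 21496546569409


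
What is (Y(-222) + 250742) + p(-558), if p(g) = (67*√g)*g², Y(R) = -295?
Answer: 250447 + 62584164*I*√62 ≈ 2.5045e+5 + 4.9279e+8*I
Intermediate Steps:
p(g) = 67*g^(5/2)
(Y(-222) + 250742) + p(-558) = (-295 + 250742) + 67*(-558)^(5/2) = 250447 + 67*(934092*I*√62) = 250447 + 62584164*I*√62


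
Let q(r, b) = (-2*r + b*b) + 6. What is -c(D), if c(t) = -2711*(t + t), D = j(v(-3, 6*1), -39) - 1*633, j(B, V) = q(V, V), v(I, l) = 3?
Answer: 5270184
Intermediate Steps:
q(r, b) = 6 + b**2 - 2*r (q(r, b) = (-2*r + b**2) + 6 = (b**2 - 2*r) + 6 = 6 + b**2 - 2*r)
j(B, V) = 6 + V**2 - 2*V
D = 972 (D = (6 + (-39)**2 - 2*(-39)) - 1*633 = (6 + 1521 + 78) - 633 = 1605 - 633 = 972)
c(t) = -5422*t
-c(D) = -(-5422)*972 = -1*(-5270184) = 5270184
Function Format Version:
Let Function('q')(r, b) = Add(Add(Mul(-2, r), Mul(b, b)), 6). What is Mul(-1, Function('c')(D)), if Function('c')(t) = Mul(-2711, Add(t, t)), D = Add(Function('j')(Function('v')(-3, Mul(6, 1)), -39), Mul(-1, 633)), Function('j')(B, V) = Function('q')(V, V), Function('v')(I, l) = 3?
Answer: 5270184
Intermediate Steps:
Function('q')(r, b) = Add(6, Pow(b, 2), Mul(-2, r)) (Function('q')(r, b) = Add(Add(Mul(-2, r), Pow(b, 2)), 6) = Add(Add(Pow(b, 2), Mul(-2, r)), 6) = Add(6, Pow(b, 2), Mul(-2, r)))
Function('j')(B, V) = Add(6, Pow(V, 2), Mul(-2, V))
D = 972 (D = Add(Add(6, Pow(-39, 2), Mul(-2, -39)), Mul(-1, 633)) = Add(Add(6, 1521, 78), -633) = Add(1605, -633) = 972)
Function('c')(t) = Mul(-5422, t) (Function('c')(t) = Mul(-2711, Mul(2, t)) = Mul(-5422, t))
Mul(-1, Function('c')(D)) = Mul(-1, Mul(-5422, 972)) = Mul(-1, -5270184) = 5270184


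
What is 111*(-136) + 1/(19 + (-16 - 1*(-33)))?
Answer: -543455/36 ≈ -15096.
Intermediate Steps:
111*(-136) + 1/(19 + (-16 - 1*(-33))) = -15096 + 1/(19 + (-16 + 33)) = -15096 + 1/(19 + 17) = -15096 + 1/36 = -543455/36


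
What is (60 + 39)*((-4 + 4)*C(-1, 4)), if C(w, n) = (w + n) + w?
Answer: 0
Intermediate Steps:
C(w, n) = n + 2*w (C(w, n) = (n + w) + w = n + 2*w)
(60 + 39)*((-4 + 4)*C(-1, 4)) = (60 + 39)*((-4 + 4)*(4 + 2*(-1))) = 99*(0*(4 - 2)) = 99*(0*2) = 99*0 = 0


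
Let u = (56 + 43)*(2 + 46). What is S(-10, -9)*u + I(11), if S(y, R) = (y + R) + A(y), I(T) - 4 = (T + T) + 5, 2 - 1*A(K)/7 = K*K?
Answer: -3350129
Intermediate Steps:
A(K) = 14 - 7*K² (A(K) = 14 - 7*K*K = 14 - 7*K²)
I(T) = 9 + 2*T (I(T) = 4 + ((T + T) + 5) = 4 + (2*T + 5) = 4 + (5 + 2*T) = 9 + 2*T)
u = 4752 (u = 99*48 = 4752)
S(y, R) = 14 + R + y - 7*y² (S(y, R) = (y + R) + (14 - 7*y²) = (R + y) + (14 - 7*y²) = 14 + R + y - 7*y²)
S(-10, -9)*u + I(11) = (14 - 9 - 10 - 7*(-10)²)*4752 + (9 + 2*11) = (14 - 9 - 10 - 7*100)*4752 + (9 + 22) = (14 - 9 - 10 - 700)*4752 + 31 = -705*4752 + 31 = -3350160 + 31 = -3350129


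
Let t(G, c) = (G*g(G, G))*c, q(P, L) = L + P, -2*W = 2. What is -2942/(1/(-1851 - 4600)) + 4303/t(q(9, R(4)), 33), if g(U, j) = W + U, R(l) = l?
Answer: 7515621763/396 ≈ 1.8979e+7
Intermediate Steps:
W = -1 (W = -½*2 = -1)
g(U, j) = -1 + U
t(G, c) = G*c*(-1 + G) (t(G, c) = (G*(-1 + G))*c = G*c*(-1 + G))
-2942/(1/(-1851 - 4600)) + 4303/t(q(9, R(4)), 33) = -2942/(1/(-1851 - 4600)) + 4303/(((4 + 9)*33*(-1 + (4 + 9)))) = -2942/(1/(-6451)) + 4303/((13*33*(-1 + 13))) = -2942/(-1/6451) + 4303/((13*33*12)) = -2942*(-6451) + 4303/5148 = 18978842 + 4303*(1/5148) = 18978842 + 331/396 = 7515621763/396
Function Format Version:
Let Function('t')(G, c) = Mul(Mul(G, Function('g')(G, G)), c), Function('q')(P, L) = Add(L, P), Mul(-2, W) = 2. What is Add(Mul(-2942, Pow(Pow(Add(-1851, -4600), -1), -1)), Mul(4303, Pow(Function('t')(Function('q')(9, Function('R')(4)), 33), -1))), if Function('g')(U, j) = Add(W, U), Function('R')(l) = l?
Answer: Rational(7515621763, 396) ≈ 1.8979e+7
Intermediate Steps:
W = -1 (W = Mul(Rational(-1, 2), 2) = -1)
Function('g')(U, j) = Add(-1, U)
Function('t')(G, c) = Mul(G, c, Add(-1, G)) (Function('t')(G, c) = Mul(Mul(G, Add(-1, G)), c) = Mul(G, c, Add(-1, G)))
Add(Mul(-2942, Pow(Pow(Add(-1851, -4600), -1), -1)), Mul(4303, Pow(Function('t')(Function('q')(9, Function('R')(4)), 33), -1))) = Add(Mul(-2942, Pow(Pow(Add(-1851, -4600), -1), -1)), Mul(4303, Pow(Mul(Add(4, 9), 33, Add(-1, Add(4, 9))), -1))) = Add(Mul(-2942, Pow(Pow(-6451, -1), -1)), Mul(4303, Pow(Mul(13, 33, Add(-1, 13)), -1))) = Add(Mul(-2942, Pow(Rational(-1, 6451), -1)), Mul(4303, Pow(Mul(13, 33, 12), -1))) = Add(Mul(-2942, -6451), Mul(4303, Pow(5148, -1))) = Add(18978842, Mul(4303, Rational(1, 5148))) = Add(18978842, Rational(331, 396)) = Rational(7515621763, 396)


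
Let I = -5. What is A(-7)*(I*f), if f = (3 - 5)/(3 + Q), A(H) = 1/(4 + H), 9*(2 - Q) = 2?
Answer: -30/43 ≈ -0.69767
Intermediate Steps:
Q = 16/9 (Q = 2 - 1/9*2 = 2 - 2/9 = 16/9 ≈ 1.7778)
f = -18/43 (f = (3 - 5)/(3 + 16/9) = -2/43/9 = -2*9/43 = -18/43 ≈ -0.41860)
A(-7)*(I*f) = (-5*(-18/43))/(4 - 7) = (90/43)/(-3) = -1/3*90/43 = -30/43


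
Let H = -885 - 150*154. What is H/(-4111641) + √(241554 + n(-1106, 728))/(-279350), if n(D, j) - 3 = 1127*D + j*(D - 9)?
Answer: 2665/456849 - I*√72665/55870 ≈ 0.0058334 - 0.0048249*I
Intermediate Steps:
H = -23985 (H = -885 - 23100 = -23985)
n(D, j) = 3 + 1127*D + j*(-9 + D) (n(D, j) = 3 + (1127*D + j*(D - 9)) = 3 + (1127*D + j*(-9 + D)) = 3 + 1127*D + j*(-9 + D))
H/(-4111641) + √(241554 + n(-1106, 728))/(-279350) = -23985/(-4111641) + √(241554 + (3 - 9*728 + 1127*(-1106) - 1106*728))/(-279350) = -23985*(-1/4111641) + √(241554 + (3 - 6552 - 1246462 - 805168))*(-1/279350) = 2665/456849 + √(241554 - 2058179)*(-1/279350) = 2665/456849 + √(-1816625)*(-1/279350) = 2665/456849 + (5*I*√72665)*(-1/279350) = 2665/456849 - I*√72665/55870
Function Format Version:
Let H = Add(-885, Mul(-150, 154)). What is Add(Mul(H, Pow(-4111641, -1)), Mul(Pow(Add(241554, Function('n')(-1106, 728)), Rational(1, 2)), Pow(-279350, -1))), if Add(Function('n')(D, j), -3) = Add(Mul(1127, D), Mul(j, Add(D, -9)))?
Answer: Add(Rational(2665, 456849), Mul(Rational(-1, 55870), I, Pow(72665, Rational(1, 2)))) ≈ Add(0.0058334, Mul(-0.0048249, I))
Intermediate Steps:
H = -23985 (H = Add(-885, -23100) = -23985)
Function('n')(D, j) = Add(3, Mul(1127, D), Mul(j, Add(-9, D))) (Function('n')(D, j) = Add(3, Add(Mul(1127, D), Mul(j, Add(D, -9)))) = Add(3, Add(Mul(1127, D), Mul(j, Add(-9, D)))) = Add(3, Mul(1127, D), Mul(j, Add(-9, D))))
Add(Mul(H, Pow(-4111641, -1)), Mul(Pow(Add(241554, Function('n')(-1106, 728)), Rational(1, 2)), Pow(-279350, -1))) = Add(Mul(-23985, Pow(-4111641, -1)), Mul(Pow(Add(241554, Add(3, Mul(-9, 728), Mul(1127, -1106), Mul(-1106, 728))), Rational(1, 2)), Pow(-279350, -1))) = Add(Mul(-23985, Rational(-1, 4111641)), Mul(Pow(Add(241554, Add(3, -6552, -1246462, -805168)), Rational(1, 2)), Rational(-1, 279350))) = Add(Rational(2665, 456849), Mul(Pow(Add(241554, -2058179), Rational(1, 2)), Rational(-1, 279350))) = Add(Rational(2665, 456849), Mul(Pow(-1816625, Rational(1, 2)), Rational(-1, 279350))) = Add(Rational(2665, 456849), Mul(Mul(5, I, Pow(72665, Rational(1, 2))), Rational(-1, 279350))) = Add(Rational(2665, 456849), Mul(Rational(-1, 55870), I, Pow(72665, Rational(1, 2))))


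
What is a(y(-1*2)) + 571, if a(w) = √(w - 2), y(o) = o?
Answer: 571 + 2*I ≈ 571.0 + 2.0*I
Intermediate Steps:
a(w) = √(-2 + w)
a(y(-1*2)) + 571 = √(-2 - 1*2) + 571 = √(-2 - 2) + 571 = √(-4) + 571 = 2*I + 571 = 571 + 2*I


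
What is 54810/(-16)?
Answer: -27405/8 ≈ -3425.6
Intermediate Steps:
54810/(-16) = -1/16*54810 = -27405/8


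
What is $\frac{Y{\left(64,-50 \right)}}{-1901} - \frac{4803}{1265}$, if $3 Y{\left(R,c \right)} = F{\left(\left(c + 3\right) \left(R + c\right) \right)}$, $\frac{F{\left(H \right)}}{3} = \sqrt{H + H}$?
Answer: $- \frac{4803}{1265} - \frac{2 i \sqrt{329}}{1901} \approx -3.7968 - 0.019083 i$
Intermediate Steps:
$F{\left(H \right)} = 3 \sqrt{2} \sqrt{H}$ ($F{\left(H \right)} = 3 \sqrt{H + H} = 3 \sqrt{2 H} = 3 \sqrt{2} \sqrt{H}$)
$Y{\left(R,c \right)} = \sqrt{2} \sqrt{\left(3 + c\right) \left(R + c\right)}$ ($Y{\left(R,c \right)} = \frac{3 \sqrt{2} \sqrt{\left(c + 3\right) \left(R + c\right)}}{3} = \frac{3 \sqrt{2} \sqrt{\left(3 + c\right) \left(R + c\right)}}{3} = \sqrt{2} \sqrt{\left(3 + c\right) \left(R + c\right)}$)
$\frac{Y{\left(64,-50 \right)}}{-1901} - \frac{4803}{1265} = \frac{\sqrt{2 \left(-50\right)^{2} + 6 \cdot 64 + 6 \left(-50\right) + 2 \cdot 64 \left(-50\right)}}{-1901} - \frac{4803}{1265} = \sqrt{2 \cdot 2500 + 384 - 300 - 6400} \left(- \frac{1}{1901}\right) - \frac{4803}{1265} = \sqrt{5000 + 384 - 300 - 6400} \left(- \frac{1}{1901}\right) - \frac{4803}{1265} = \sqrt{-1316} \left(- \frac{1}{1901}\right) - \frac{4803}{1265} = 2 i \sqrt{329} \left(- \frac{1}{1901}\right) - \frac{4803}{1265} = - \frac{2 i \sqrt{329}}{1901} - \frac{4803}{1265} = - \frac{4803}{1265} - \frac{2 i \sqrt{329}}{1901}$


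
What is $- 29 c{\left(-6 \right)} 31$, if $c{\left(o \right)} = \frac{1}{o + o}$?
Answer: $\frac{899}{12} \approx 74.917$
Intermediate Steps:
$c{\left(o \right)} = \frac{1}{2 o}$
$- 29 c{\left(-6 \right)} 31 = - 29 \frac{1}{2 \left(-6\right)} 31 = - 29 \cdot \frac{1}{2} \left(- \frac{1}{6}\right) 31 = \left(-29\right) \left(- \frac{1}{12}\right) 31 = \frac{29}{12} \cdot 31 = \frac{899}{12}$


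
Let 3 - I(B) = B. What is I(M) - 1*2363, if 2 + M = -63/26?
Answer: -61245/26 ≈ -2355.6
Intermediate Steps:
M = -115/26 (M = -2 - 63/26 = -115/26 ≈ -4.4231)
I(B) = 3 - B
I(M) - 1*2363 = (3 - 1*(-115/26)) - 1*2363 = (3 + 115/26) - 2363 = 193/26 - 2363 = -61245/26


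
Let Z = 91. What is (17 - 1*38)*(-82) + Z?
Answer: 1813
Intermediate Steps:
(17 - 1*38)*(-82) + Z = (17 - 1*38)*(-82) + 91 = (17 - 38)*(-82) + 91 = -21*(-82) + 91 = 1722 + 91 = 1813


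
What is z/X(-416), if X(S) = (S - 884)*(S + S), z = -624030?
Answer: -62403/108160 ≈ -0.57695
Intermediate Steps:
X(S) = 2*S*(-884 + S) (X(S) = (-884 + S)*(2*S) = 2*S*(-884 + S))
z/X(-416) = -624030*(-1/(832*(-884 - 416))) = -624030/(2*(-416)*(-1300)) = -624030/1081600 = -624030*1/1081600 = -62403/108160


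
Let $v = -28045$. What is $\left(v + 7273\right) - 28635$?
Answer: $-49407$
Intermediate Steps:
$\left(v + 7273\right) - 28635 = \left(-28045 + 7273\right) - 28635 = -20772 - 28635 = -49407$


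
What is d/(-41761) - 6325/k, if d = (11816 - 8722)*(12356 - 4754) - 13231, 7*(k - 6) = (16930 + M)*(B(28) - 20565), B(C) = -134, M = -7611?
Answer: -28164129430068/50033812339 ≈ -562.90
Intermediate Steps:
k = -27556277 (k = 6 + ((16930 - 7611)*(-134 - 20565))/7 = 6 + (9319*(-20699))/7 = 6 + (⅐)*(-192893981) = 6 - 27556283 = -27556277)
d = 23507357 (d = 3094*7602 - 13231 = 23520588 - 13231 = 23507357)
d/(-41761) - 6325/k = 23507357/(-41761) - 6325/(-27556277) = 23507357*(-1/41761) - 6325*(-1/27556277) = -23507357/41761 + 275/1198099 = -28164129430068/50033812339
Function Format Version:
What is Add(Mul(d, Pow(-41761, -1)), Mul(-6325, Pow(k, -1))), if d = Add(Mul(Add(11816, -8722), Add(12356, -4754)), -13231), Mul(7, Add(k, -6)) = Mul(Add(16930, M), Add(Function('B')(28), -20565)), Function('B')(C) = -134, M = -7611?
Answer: Rational(-28164129430068, 50033812339) ≈ -562.90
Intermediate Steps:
k = -27556277 (k = Add(6, Mul(Rational(1, 7), Mul(Add(16930, -7611), Add(-134, -20565)))) = Add(6, Mul(Rational(1, 7), Mul(9319, -20699))) = Add(6, Mul(Rational(1, 7), -192893981)) = Add(6, -27556283) = -27556277)
d = 23507357 (d = Add(Mul(3094, 7602), -13231) = Add(23520588, -13231) = 23507357)
Add(Mul(d, Pow(-41761, -1)), Mul(-6325, Pow(k, -1))) = Add(Mul(23507357, Pow(-41761, -1)), Mul(-6325, Pow(-27556277, -1))) = Add(Mul(23507357, Rational(-1, 41761)), Mul(-6325, Rational(-1, 27556277))) = Add(Rational(-23507357, 41761), Rational(275, 1198099)) = Rational(-28164129430068, 50033812339)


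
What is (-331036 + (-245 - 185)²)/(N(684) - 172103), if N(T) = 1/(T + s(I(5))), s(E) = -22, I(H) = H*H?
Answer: 32247344/37977395 ≈ 0.84912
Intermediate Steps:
I(H) = H²
N(T) = 1/(-22 + T) (N(T) = 1/(T - 22) = 1/(-22 + T))
(-331036 + (-245 - 185)²)/(N(684) - 172103) = (-331036 + (-245 - 185)²)/(1/(-22 + 684) - 172103) = (-331036 + (-430)²)/(1/662 - 172103) = (-331036 + 184900)/(1/662 - 172103) = -146136/(-113932185/662) = -146136*(-662/113932185) = 32247344/37977395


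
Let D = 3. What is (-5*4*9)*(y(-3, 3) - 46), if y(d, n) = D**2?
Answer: 6660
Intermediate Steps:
y(d, n) = 9 (y(d, n) = 3**2 = 9)
(-5*4*9)*(y(-3, 3) - 46) = (-5*4*9)*(9 - 46) = -20*9*(-37) = -180*(-37) = 6660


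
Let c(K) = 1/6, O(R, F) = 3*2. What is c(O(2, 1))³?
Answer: 1/216 ≈ 0.0046296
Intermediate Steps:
O(R, F) = 6
c(K) = ⅙
c(O(2, 1))³ = (⅙)³ = 1/216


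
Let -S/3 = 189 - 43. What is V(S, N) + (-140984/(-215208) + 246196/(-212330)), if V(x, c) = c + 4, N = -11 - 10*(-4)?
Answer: 92805660442/2855944665 ≈ 32.496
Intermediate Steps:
N = 29 (N = -11 + 40 = 29)
S = -438 (S = -3*(189 - 43) = -3*146 = -438)
V(x, c) = 4 + c
V(S, N) + (-140984/(-215208) + 246196/(-212330)) = (4 + 29) + (-140984/(-215208) + 246196/(-212330)) = 33 + (-140984*(-1/215208) + 246196*(-1/212330)) = 33 + (17623/26901 - 123098/106165) = 33 - 1440513503/2855944665 = 92805660442/2855944665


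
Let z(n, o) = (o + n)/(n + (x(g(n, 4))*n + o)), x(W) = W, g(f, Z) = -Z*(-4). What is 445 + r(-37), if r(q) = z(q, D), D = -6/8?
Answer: 1121106/2519 ≈ 445.06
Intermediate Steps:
g(f, Z) = 4*Z
D = -¾ (D = -6*⅛ = -¾ ≈ -0.75000)
z(n, o) = (n + o)/(o + 17*n) (z(n, o) = (o + n)/(n + ((4*4)*n + o)) = (n + o)/(n + (16*n + o)) = (n + o)/(n + (o + 16*n)) = (n + o)/(o + 17*n))
r(q) = (-¾ + q)/(-¾ + 17*q) (r(q) = (q - ¾)/(-¾ + 17*q) = (-¾ + q)/(-¾ + 17*q))
445 + r(-37) = 445 + (-3 + 4*(-37))/(-3 + 68*(-37)) = 445 + (-3 - 148)/(-3 - 2516) = 445 - 151/(-2519) = 445 - 1/2519*(-151) = 445 + 151/2519 = 1121106/2519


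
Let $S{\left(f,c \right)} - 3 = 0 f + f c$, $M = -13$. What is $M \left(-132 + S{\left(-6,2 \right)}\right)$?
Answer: $1833$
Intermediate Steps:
$S{\left(f,c \right)} = 3 + c f$ ($S{\left(f,c \right)} = 3 + \left(0 f + f c\right) = 3 + \left(0 + c f\right) = 3 + c f$)
$M \left(-132 + S{\left(-6,2 \right)}\right) = - 13 \left(-132 + \left(3 + 2 \left(-6\right)\right)\right) = - 13 \left(-132 + \left(3 - 12\right)\right) = - 13 \left(-132 - 9\right) = \left(-13\right) \left(-141\right) = 1833$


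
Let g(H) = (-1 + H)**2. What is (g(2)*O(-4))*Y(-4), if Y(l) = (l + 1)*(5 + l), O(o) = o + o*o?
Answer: -36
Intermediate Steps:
O(o) = o + o**2
Y(l) = (1 + l)*(5 + l)
(g(2)*O(-4))*Y(-4) = ((-1 + 2)**2*(-4*(1 - 4)))*(5 + (-4)**2 + 6*(-4)) = (1**2*(-4*(-3)))*(5 + 16 - 24) = (1*12)*(-3) = 12*(-3) = -36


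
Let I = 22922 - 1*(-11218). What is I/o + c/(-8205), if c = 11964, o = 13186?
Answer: 20393566/18031855 ≈ 1.1310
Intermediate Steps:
I = 34140 (I = 22922 + 11218 = 34140)
I/o + c/(-8205) = 34140/13186 + 11964/(-8205) = 34140*(1/13186) + 11964*(-1/8205) = 17070/6593 - 3988/2735 = 20393566/18031855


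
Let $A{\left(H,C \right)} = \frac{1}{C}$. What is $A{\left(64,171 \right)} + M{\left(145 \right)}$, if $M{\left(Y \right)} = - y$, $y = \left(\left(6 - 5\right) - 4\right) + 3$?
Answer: $\frac{1}{171} \approx 0.005848$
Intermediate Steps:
$y = 0$ ($y = \left(1 - 4\right) + 3 = -3 + 3 = 0$)
$M{\left(Y \right)} = 0$ ($M{\left(Y \right)} = \left(-1\right) 0 = 0$)
$A{\left(64,171 \right)} + M{\left(145 \right)} = \frac{1}{171} + 0 = \frac{1}{171}$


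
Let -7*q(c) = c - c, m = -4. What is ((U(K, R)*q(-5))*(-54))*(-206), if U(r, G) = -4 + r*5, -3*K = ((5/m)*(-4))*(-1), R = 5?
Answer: 0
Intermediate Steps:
q(c) = 0 (q(c) = -(c - c)/7 = -⅐*0 = 0)
K = 5/3 (K = -(5/(-4))*(-4)*(-1)/3 = -(5*(-¼))*(-4)*(-1)/3 = -(-5/4*(-4))*(-1)/3 = -5*(-1)/3 = -⅓*(-5) = 5/3 ≈ 1.6667)
U(r, G) = -4 + 5*r
((U(K, R)*q(-5))*(-54))*(-206) = (((-4 + 5*(5/3))*0)*(-54))*(-206) = (((-4 + 25/3)*0)*(-54))*(-206) = (((13/3)*0)*(-54))*(-206) = (0*(-54))*(-206) = 0*(-206) = 0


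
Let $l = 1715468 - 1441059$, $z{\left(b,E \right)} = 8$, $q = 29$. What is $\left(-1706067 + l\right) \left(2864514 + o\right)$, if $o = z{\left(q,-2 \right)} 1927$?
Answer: $-4123074823940$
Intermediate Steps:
$l = 274409$ ($l = 1715468 - 1441059 = 274409$)
$o = 15416$ ($o = 8 \cdot 1927 = 15416$)
$\left(-1706067 + l\right) \left(2864514 + o\right) = \left(-1706067 + 274409\right) \left(2864514 + 15416\right) = \left(-1431658\right) 2879930 = -4123074823940$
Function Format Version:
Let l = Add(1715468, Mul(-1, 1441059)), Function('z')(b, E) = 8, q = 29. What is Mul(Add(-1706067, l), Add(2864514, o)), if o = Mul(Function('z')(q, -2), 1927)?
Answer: -4123074823940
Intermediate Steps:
l = 274409 (l = Add(1715468, -1441059) = 274409)
o = 15416 (o = Mul(8, 1927) = 15416)
Mul(Add(-1706067, l), Add(2864514, o)) = Mul(Add(-1706067, 274409), Add(2864514, 15416)) = Mul(-1431658, 2879930) = -4123074823940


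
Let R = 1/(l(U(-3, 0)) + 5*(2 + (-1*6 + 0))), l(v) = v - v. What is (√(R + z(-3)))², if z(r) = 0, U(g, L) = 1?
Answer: -1/20 ≈ -0.050000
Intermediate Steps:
l(v) = 0
R = -1/20 (R = 1/(0 + 5*(2 + (-1*6 + 0))) = 1/(0 + 5*(2 + (-6 + 0))) = 1/(0 + 5*(2 - 6)) = 1/(0 + 5*(-4)) = 1/(0 - 20) = 1/(-20) = -1/20 ≈ -0.050000)
(√(R + z(-3)))² = (√(-1/20 + 0))² = (√(-1/20))² = (I*√5/10)² = -1/20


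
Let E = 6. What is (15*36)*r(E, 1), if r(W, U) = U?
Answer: 540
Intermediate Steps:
(15*36)*r(E, 1) = (15*36)*1 = 540*1 = 540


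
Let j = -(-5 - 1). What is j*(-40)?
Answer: -240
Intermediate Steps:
j = 6 (j = -1*(-6) = 6)
j*(-40) = 6*(-40) = -240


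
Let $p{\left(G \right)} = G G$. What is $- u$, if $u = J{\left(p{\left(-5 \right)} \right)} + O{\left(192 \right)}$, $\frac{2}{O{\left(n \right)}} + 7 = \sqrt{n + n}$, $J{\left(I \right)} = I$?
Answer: $- \frac{8389}{335} - \frac{16 \sqrt{6}}{335} \approx -25.159$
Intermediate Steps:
$p{\left(G \right)} = G^{2}$
$O{\left(n \right)} = \frac{2}{-7 + \sqrt{2} \sqrt{n}}$ ($O{\left(n \right)} = \frac{2}{-7 + \sqrt{n + n}} = \frac{2}{-7 + \sqrt{2 n}} = \frac{2}{-7 + \sqrt{2} \sqrt{n}}$)
$u = 25 + \frac{2}{-7 + 8 \sqrt{6}}$ ($u = \left(-5\right)^{2} + \frac{2}{-7 + \sqrt{2} \sqrt{192}} = 25 + \frac{2}{-7 + \sqrt{2} \cdot 8 \sqrt{3}} = 25 + \frac{2}{-7 + 8 \sqrt{6}} \approx 25.159$)
$- u = - (\frac{8389}{335} + \frac{16 \sqrt{6}}{335}) = - \frac{8389}{335} - \frac{16 \sqrt{6}}{335}$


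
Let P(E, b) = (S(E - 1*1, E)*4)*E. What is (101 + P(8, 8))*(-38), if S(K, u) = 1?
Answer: -5054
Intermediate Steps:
P(E, b) = 4*E (P(E, b) = (1*4)*E = 4*E)
(101 + P(8, 8))*(-38) = (101 + 4*8)*(-38) = (101 + 32)*(-38) = 133*(-38) = -5054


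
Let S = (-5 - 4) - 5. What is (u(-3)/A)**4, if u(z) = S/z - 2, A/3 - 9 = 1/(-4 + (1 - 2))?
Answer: 10000/96059601 ≈ 0.00010410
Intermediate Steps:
S = -14 (S = -9 - 5 = -14)
A = 132/5 (A = 27 + 3/(-4 + (1 - 2)) = 27 + 3/(-4 - 1) = 27 + 3/(-5) = 27 + 3*(-1/5) = 27 - 3/5 = 132/5 ≈ 26.400)
u(z) = -2 - 14/z (u(z) = -14/z - 2 = -2 - 14/z)
(u(-3)/A)**4 = ((-2 - 14/(-3))/(132/5))**4 = ((-2 - 14*(-1/3))*(5/132))**4 = ((-2 + 14/3)*(5/132))**4 = ((8/3)*(5/132))**4 = (10/99)**4 = 10000/96059601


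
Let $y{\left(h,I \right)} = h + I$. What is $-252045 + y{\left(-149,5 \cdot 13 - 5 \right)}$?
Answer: $-252134$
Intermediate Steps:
$y{\left(h,I \right)} = I + h$
$-252045 + y{\left(-149,5 \cdot 13 - 5 \right)} = -252045 + \left(\left(5 \cdot 13 - 5\right) - 149\right) = -252045 + \left(\left(65 - 5\right) - 149\right) = -252045 + \left(60 - 149\right) = -252045 - 89 = -252134$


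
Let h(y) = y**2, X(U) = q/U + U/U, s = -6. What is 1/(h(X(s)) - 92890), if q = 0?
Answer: -1/92889 ≈ -1.0766e-5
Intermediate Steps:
X(U) = 1 (X(U) = 0/U + U/U = 0 + 1 = 1)
1/(h(X(s)) - 92890) = 1/(1**2 - 92890) = 1/(1 - 92890) = 1/(-92889) = -1/92889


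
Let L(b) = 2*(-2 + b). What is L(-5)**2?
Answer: 196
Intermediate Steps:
L(b) = -4 + 2*b
L(-5)**2 = (-4 + 2*(-5))**2 = (-4 - 10)**2 = (-14)**2 = 196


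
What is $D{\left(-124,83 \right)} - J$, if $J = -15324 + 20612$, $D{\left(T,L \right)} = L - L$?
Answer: $-5288$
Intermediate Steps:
$D{\left(T,L \right)} = 0$
$J = 5288$
$D{\left(-124,83 \right)} - J = 0 - 5288 = -5288$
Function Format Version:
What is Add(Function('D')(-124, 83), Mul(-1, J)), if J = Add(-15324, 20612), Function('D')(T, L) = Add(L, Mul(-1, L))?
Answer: -5288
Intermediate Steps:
Function('D')(T, L) = 0
J = 5288
Add(Function('D')(-124, 83), Mul(-1, J)) = Add(0, Mul(-1, 5288)) = Add(0, -5288) = -5288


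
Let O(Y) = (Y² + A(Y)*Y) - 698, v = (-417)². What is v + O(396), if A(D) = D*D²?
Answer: 24591587863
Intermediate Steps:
A(D) = D³
v = 173889
O(Y) = -698 + Y² + Y⁴ (O(Y) = (Y² + Y³*Y) - 698 = (Y² + Y⁴) - 698 = -698 + Y² + Y⁴)
v + O(396) = 173889 + (-698 + 396² + 396⁴) = 173889 + (-698 + 156816 + 24591257856) = 173889 + 24591413974 = 24591587863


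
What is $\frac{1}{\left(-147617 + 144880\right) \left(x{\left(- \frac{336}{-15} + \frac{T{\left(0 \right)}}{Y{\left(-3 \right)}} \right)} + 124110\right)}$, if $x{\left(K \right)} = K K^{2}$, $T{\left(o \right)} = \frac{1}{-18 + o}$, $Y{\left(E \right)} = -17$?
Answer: $- \frac{210681000}{78049902818191213} \approx -2.6993 \cdot 10^{-9}$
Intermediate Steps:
$x{\left(K \right)} = K^{3}$
$\frac{1}{\left(-147617 + 144880\right) \left(x{\left(- \frac{336}{-15} + \frac{T{\left(0 \right)}}{Y{\left(-3 \right)}} \right)} + 124110\right)} = \frac{1}{\left(-147617 + 144880\right) \left(\left(- \frac{336}{-15} + \frac{1}{\left(-18 + 0\right) \left(-17\right)}\right)^{3} + 124110\right)} = \frac{1}{\left(-2737\right) \left(\left(\left(-336\right) \left(- \frac{1}{15}\right) + \frac{1}{-18} \left(- \frac{1}{17}\right)\right)^{3} + 124110\right)} = \frac{1}{\left(-2737\right) \left(\left(\frac{112}{5} - - \frac{1}{306}\right)^{3} + 124110\right)} = \frac{1}{\left(-2737\right) \left(\left(\frac{112}{5} + \frac{1}{306}\right)^{3} + 124110\right)} = \frac{1}{\left(-2737\right) \left(\left(\frac{34277}{1530}\right)^{3} + 124110\right)} = \frac{1}{\left(-2737\right) \left(\frac{40272483611933}{3581577000} + 124110\right)} = \frac{1}{\left(-2737\right) \frac{484782005081933}{3581577000}} = \frac{1}{- \frac{78049902818191213}{210681000}} = - \frac{210681000}{78049902818191213}$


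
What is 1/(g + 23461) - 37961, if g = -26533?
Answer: -116616193/3072 ≈ -37961.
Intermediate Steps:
1/(g + 23461) - 37961 = 1/(-26533 + 23461) - 37961 = 1/(-3072) - 37961 = -1/3072 - 37961 = -116616193/3072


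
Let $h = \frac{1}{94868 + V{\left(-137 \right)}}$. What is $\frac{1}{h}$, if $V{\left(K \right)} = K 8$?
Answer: $93772$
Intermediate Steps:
$V{\left(K \right)} = 8 K$
$h = \frac{1}{93772}$ ($h = \frac{1}{94868 + 8 \left(-137\right)} = \frac{1}{94868 - 1096} = \frac{1}{93772} \approx 1.0664 \cdot 10^{-5}$)
$\frac{1}{h} = \frac{1}{\frac{1}{93772}} = 93772$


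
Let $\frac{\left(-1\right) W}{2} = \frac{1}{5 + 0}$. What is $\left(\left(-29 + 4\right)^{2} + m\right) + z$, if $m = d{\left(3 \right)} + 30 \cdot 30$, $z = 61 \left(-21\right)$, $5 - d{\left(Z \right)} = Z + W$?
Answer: $\frac{1232}{5} \approx 246.4$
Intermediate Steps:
$W = - \frac{2}{5}$ ($W = - \frac{2}{5 + 0} = - \frac{2}{5} \approx -0.4$)
$d{\left(Z \right)} = \frac{27}{5} - Z$ ($d{\left(Z \right)} = 5 - \left(Z - \frac{2}{5}\right) = 5 - \left(- \frac{2}{5} + Z\right) = \frac{27}{5} - Z$)
$z = -1281$
$m = \frac{4512}{5}$ ($m = \left(\frac{27}{5} - 3\right) + 30 \cdot 30 = \left(\frac{27}{5} - 3\right) + 900 = \frac{12}{5} + 900 = \frac{4512}{5} \approx 902.4$)
$\left(\left(-29 + 4\right)^{2} + m\right) + z = \left(\left(-29 + 4\right)^{2} + \frac{4512}{5}\right) - 1281 = \left(\left(-25\right)^{2} + \frac{4512}{5}\right) - 1281 = \left(625 + \frac{4512}{5}\right) - 1281 = \frac{7637}{5} - 1281 = \frac{1232}{5}$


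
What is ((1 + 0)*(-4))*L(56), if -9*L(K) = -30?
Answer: -40/3 ≈ -13.333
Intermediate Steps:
L(K) = 10/3 (L(K) = -1/9*(-30) = 10/3)
((1 + 0)*(-4))*L(56) = ((1 + 0)*(-4))*(10/3) = (1*(-4))*(10/3) = -4*10/3 = -40/3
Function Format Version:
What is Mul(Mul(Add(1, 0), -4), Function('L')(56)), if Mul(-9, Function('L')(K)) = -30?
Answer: Rational(-40, 3) ≈ -13.333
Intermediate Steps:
Function('L')(K) = Rational(10, 3) (Function('L')(K) = Mul(Rational(-1, 9), -30) = Rational(10, 3))
Mul(Mul(Add(1, 0), -4), Function('L')(56)) = Mul(Mul(Add(1, 0), -4), Rational(10, 3)) = Mul(Mul(1, -4), Rational(10, 3)) = Mul(-4, Rational(10, 3)) = Rational(-40, 3)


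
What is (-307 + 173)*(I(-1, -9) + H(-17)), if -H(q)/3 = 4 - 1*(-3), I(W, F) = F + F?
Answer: 5226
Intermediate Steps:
I(W, F) = 2*F
H(q) = -21 (H(q) = -3*(4 - 1*(-3)) = -3*(4 + 3) = -3*7 = -21)
(-307 + 173)*(I(-1, -9) + H(-17)) = (-307 + 173)*(2*(-9) - 21) = -134*(-18 - 21) = -134*(-39) = 5226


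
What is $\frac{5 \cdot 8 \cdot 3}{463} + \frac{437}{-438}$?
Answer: $- \frac{149771}{202794} \approx -0.73854$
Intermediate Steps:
$\frac{5 \cdot 8 \cdot 3}{463} + \frac{437}{-438} = 40 \cdot 3 \cdot \frac{1}{463} + 437 \left(- \frac{1}{438}\right) = 120 \cdot \frac{1}{463} - \frac{437}{438} = \frac{120}{463} - \frac{437}{438} = - \frac{149771}{202794}$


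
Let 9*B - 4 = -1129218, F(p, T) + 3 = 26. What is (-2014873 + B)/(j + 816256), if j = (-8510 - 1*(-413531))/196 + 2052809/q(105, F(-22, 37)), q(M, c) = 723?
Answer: -909910421756/349095557985 ≈ -2.6065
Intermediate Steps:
F(p, T) = 23 (F(p, T) = -3 + 26 = 23)
B = -1129214/9 (B = 4/9 + (⅑)*(-1129218) = 4/9 - 376406/3 = -1129214/9 ≈ -1.2547e+5)
j = 695180747/141708 (j = (-8510 - 1*(-413531))/196 + 2052809/723 = (-8510 + 413531)*(1/196) + 2052809*(1/723) = 405021*(1/196) + 2052809/723 = 405021/196 + 2052809/723 = 695180747/141708 ≈ 4905.7)
(-2014873 + B)/(j + 816256) = (-2014873 - 1129214/9)/(695180747/141708 + 816256) = -19263071/(9*116365185995/141708) = -19263071/9*141708/116365185995 = -909910421756/349095557985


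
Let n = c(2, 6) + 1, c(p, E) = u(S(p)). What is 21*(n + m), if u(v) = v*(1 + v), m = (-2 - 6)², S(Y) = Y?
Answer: 1491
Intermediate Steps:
m = 64 (m = (-8)² = 64)
c(p, E) = p*(1 + p)
n = 7 (n = 2*(1 + 2) + 1 = 2*3 + 1 = 6 + 1 = 7)
21*(n + m) = 21*(7 + 64) = 21*71 = 1491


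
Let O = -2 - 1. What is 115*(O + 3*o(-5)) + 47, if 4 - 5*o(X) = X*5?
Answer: 1703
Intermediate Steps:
o(X) = 4/5 - X (o(X) = 4/5 - X*5/5 = 4/5 - X)
O = -3
115*(O + 3*o(-5)) + 47 = 115*(-3 + 3*(4/5 - 1*(-5))) + 47 = 115*(-3 + 3*(4/5 + 5)) + 47 = 115*(-3 + 3*(29/5)) + 47 = 115*(-3 + 87/5) + 47 = 115*(72/5) + 47 = 1656 + 47 = 1703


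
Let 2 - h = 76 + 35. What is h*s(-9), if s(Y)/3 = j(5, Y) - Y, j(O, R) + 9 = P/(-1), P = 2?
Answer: 654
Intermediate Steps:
j(O, R) = -11 (j(O, R) = -9 + 2/(-1) = -9 + 2*(-1) = -9 - 2 = -11)
h = -109 (h = 2 - (76 + 35) = 2 - 1*111 = 2 - 111 = -109)
s(Y) = -33 - 3*Y (s(Y) = 3*(-11 - Y) = -33 - 3*Y)
h*s(-9) = -109*(-33 - 3*(-9)) = -109*(-33 + 27) = -109*(-6) = 654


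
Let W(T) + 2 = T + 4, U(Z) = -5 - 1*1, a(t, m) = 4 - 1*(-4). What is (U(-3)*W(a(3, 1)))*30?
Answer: -1800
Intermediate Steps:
a(t, m) = 8 (a(t, m) = 4 + 4 = 8)
U(Z) = -6 (U(Z) = -5 - 1 = -6)
W(T) = 2 + T (W(T) = -2 + (T + 4) = -2 + (4 + T) = 2 + T)
(U(-3)*W(a(3, 1)))*30 = -6*(2 + 8)*30 = -6*10*30 = -60*30 = -1800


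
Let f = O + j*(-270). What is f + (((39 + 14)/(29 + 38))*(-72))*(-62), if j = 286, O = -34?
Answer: -4939426/67 ≈ -73723.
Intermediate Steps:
f = -77254 (f = -34 + 286*(-270) = -34 - 77220 = -77254)
f + (((39 + 14)/(29 + 38))*(-72))*(-62) = -77254 + (((39 + 14)/(29 + 38))*(-72))*(-62) = -77254 + ((53/67)*(-72))*(-62) = -77254 - 3816/67*(-62) = -77254 + 236592/67 = -4939426/67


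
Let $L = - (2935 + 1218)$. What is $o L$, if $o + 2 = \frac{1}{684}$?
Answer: $\frac{5677151}{684} \approx 8299.9$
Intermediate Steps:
$o = - \frac{1367}{684}$ ($o = -2 + \frac{1}{684} = - \frac{1367}{684} \approx -1.9985$)
$L = -4153$ ($L = \left(-1\right) 4153 = -4153$)
$o L = \left(- \frac{1367}{684}\right) \left(-4153\right) = \frac{5677151}{684}$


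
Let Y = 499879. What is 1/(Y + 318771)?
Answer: 1/818650 ≈ 1.2215e-6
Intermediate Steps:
1/(Y + 318771) = 1/(499879 + 318771) = 1/818650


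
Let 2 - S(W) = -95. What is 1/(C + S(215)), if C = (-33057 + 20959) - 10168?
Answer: -1/22169 ≈ -4.5108e-5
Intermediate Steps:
S(W) = 97 (S(W) = 2 - 1*(-95) = 2 + 95 = 97)
C = -22266 (C = -12098 - 10168 = -22266)
1/(C + S(215)) = 1/(-22266 + 97) = 1/(-22169) = -1/22169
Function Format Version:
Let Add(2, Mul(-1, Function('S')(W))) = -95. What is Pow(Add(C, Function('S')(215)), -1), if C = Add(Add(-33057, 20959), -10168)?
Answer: Rational(-1, 22169) ≈ -4.5108e-5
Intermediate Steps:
Function('S')(W) = 97 (Function('S')(W) = Add(2, Mul(-1, -95)) = Add(2, 95) = 97)
C = -22266 (C = Add(-12098, -10168) = -22266)
Pow(Add(C, Function('S')(215)), -1) = Pow(Add(-22266, 97), -1) = Pow(-22169, -1) = Rational(-1, 22169)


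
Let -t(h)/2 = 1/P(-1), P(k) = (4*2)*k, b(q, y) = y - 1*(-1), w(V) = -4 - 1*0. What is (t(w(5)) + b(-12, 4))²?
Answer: 441/16 ≈ 27.563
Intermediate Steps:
w(V) = -4 (w(V) = -4 + 0 = -4)
b(q, y) = 1 + y (b(q, y) = y + 1 = 1 + y)
P(k) = 8*k
t(h) = ¼ (t(h) = -2/(8*(-1)) = -2/(-8) = -2*(-⅛) = ¼)
(t(w(5)) + b(-12, 4))² = (¼ + (1 + 4))² = (¼ + 5)² = (21/4)² = 441/16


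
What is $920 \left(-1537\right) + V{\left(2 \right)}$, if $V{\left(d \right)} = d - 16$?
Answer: $-1414054$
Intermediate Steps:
$V{\left(d \right)} = -16 + d$
$920 \left(-1537\right) + V{\left(2 \right)} = 920 \left(-1537\right) + \left(-16 + 2\right) = -1414040 - 14 = -1414054$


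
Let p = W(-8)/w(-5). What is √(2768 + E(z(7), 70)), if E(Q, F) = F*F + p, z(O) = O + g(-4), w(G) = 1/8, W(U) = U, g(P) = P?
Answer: 2*√1901 ≈ 87.201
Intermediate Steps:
w(G) = ⅛
p = -64 (p = -8/⅛ = -8*8 = -64)
z(O) = -4 + O (z(O) = O - 4 = -4 + O)
E(Q, F) = -64 + F² (E(Q, F) = F*F - 64 = F² - 64 = -64 + F²)
√(2768 + E(z(7), 70)) = √(2768 + (-64 + 70²)) = √(2768 + (-64 + 4900)) = √(2768 + 4836) = √7604 = 2*√1901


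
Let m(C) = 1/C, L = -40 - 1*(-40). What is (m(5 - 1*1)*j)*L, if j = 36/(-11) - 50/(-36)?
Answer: 0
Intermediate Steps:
L = 0 (L = -40 + 40 = 0)
j = -373/198 (j = 36*(-1/11) - 50*(-1/36) = -36/11 + 25/18 = -373/198 ≈ -1.8838)
(m(5 - 1*1)*j)*L = (-373/198/(5 - 1*1))*0 = (-373/198/(5 - 1))*0 = (-373/198/4)*0 = ((¼)*(-373/198))*0 = -373/792*0 = 0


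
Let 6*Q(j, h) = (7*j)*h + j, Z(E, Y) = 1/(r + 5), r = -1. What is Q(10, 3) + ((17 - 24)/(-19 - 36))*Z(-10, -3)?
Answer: 24221/660 ≈ 36.698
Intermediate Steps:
Z(E, Y) = ¼ (Z(E, Y) = 1/(-1 + 5) = 1/4 = ¼)
Q(j, h) = j/6 + 7*h*j/6 (Q(j, h) = ((7*j)*h + j)/6 = (7*h*j + j)/6 = (j + 7*h*j)/6 = j/6 + 7*h*j/6)
Q(10, 3) + ((17 - 24)/(-19 - 36))*Z(-10, -3) = (⅙)*10*(1 + 7*3) + ((17 - 24)/(-19 - 36))*(¼) = (⅙)*10*(1 + 21) - 7/(-55)*(¼) = (⅙)*10*22 - 7*(-1/55)*(¼) = 110/3 + (7/55)*(¼) = 110/3 + 7/220 = 24221/660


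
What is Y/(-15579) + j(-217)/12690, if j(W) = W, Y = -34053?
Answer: 15879701/7322130 ≈ 2.1687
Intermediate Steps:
Y/(-15579) + j(-217)/12690 = -34053/(-15579) - 217/12690 = -34053*(-1/15579) - 217*1/12690 = 11351/5193 - 217/12690 = 15879701/7322130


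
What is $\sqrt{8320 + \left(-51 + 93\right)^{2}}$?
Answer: $2 \sqrt{2521} \approx 100.42$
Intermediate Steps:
$\sqrt{8320 + \left(-51 + 93\right)^{2}} = \sqrt{8320 + 42^{2}} = \sqrt{8320 + 1764} = \sqrt{10084} = 2 \sqrt{2521}$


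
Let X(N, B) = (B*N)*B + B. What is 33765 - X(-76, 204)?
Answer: 3196377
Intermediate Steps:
X(N, B) = B + N*B² (X(N, B) = N*B² + B = B + N*B²)
33765 - X(-76, 204) = 33765 - 204*(1 + 204*(-76)) = 33765 - 204*(1 - 15504) = 33765 - 204*(-15503) = 33765 - 1*(-3162612) = 33765 + 3162612 = 3196377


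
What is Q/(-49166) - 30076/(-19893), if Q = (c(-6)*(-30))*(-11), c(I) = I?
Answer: 759052378/489029619 ≈ 1.5522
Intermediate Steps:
Q = -1980 (Q = -6*(-30)*(-11) = 180*(-11) = -1980)
Q/(-49166) - 30076/(-19893) = -1980/(-49166) - 30076/(-19893) = -1980*(-1/49166) - 30076*(-1/19893) = 990/24583 + 30076/19893 = 759052378/489029619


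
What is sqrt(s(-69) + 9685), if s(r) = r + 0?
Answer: 4*sqrt(601) ≈ 98.061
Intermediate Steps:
s(r) = r
sqrt(s(-69) + 9685) = sqrt(-69 + 9685) = sqrt(9616) = 4*sqrt(601)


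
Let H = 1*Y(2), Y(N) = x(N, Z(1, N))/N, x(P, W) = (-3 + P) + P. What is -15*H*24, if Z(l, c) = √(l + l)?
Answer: -180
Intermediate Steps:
Z(l, c) = √2*√l (Z(l, c) = √(2*l) = √2*√l)
x(P, W) = -3 + 2*P
Y(N) = (-3 + 2*N)/N
H = ½ (H = 1*(2 - 3/2) = 1*(½) = ½ ≈ 0.50000)
-15*H*24 = -15*24/2 = -15*12 = -180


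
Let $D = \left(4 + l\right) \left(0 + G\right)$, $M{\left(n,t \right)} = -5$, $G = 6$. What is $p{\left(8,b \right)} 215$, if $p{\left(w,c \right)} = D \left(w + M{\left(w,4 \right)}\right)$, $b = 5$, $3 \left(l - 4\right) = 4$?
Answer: $36120$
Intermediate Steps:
$l = \frac{16}{3}$ ($l = 4 + \frac{1}{3} \cdot 4 = 4 + \frac{4}{3} = \frac{16}{3} \approx 5.3333$)
$D = 56$ ($D = \left(4 + \frac{16}{3}\right) \left(0 + 6\right) = \frac{28}{3} \cdot 6 = 56$)
$p{\left(w,c \right)} = -280 + 56 w$ ($p{\left(w,c \right)} = 56 \left(w - 5\right) = 56 \left(-5 + w\right) = -280 + 56 w$)
$p{\left(8,b \right)} 215 = \left(-280 + 56 \cdot 8\right) 215 = \left(-280 + 448\right) 215 = 168 \cdot 215 = 36120$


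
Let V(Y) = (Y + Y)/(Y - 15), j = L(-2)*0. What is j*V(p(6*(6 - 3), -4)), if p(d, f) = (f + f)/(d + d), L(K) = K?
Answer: 0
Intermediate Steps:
j = 0 (j = -2*0 = 0)
p(d, f) = f/d (p(d, f) = (2*f)/((2*d)) = (2*f)*(1/(2*d)) = f/d)
V(Y) = 2*Y/(-15 + Y) (V(Y) = (2*Y)/(-15 + Y) = 2*Y/(-15 + Y))
j*V(p(6*(6 - 3), -4)) = 0*(2*(-4*1/(6*(6 - 3)))/(-15 - 4*1/(6*(6 - 3)))) = 0*(2*(-4/(6*3))/(-15 - 4/(6*3))) = 0*(2*(-4/18)/(-15 - 4/18)) = 0*(2*(-4*1/18)/(-15 - 4*1/18)) = 0*(2*(-2/9)/(-15 - 2/9)) = 0*(2*(-2/9)/(-137/9)) = 0*(2*(-2/9)*(-9/137)) = 0*(4/137) = 0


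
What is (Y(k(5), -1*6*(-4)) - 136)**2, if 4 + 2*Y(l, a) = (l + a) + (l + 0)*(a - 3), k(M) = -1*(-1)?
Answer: 13225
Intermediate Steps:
k(M) = 1
Y(l, a) = -2 + a/2 + l/2 + l*(-3 + a)/2 (Y(l, a) = -2 + ((l + a) + (l + 0)*(a - 3))/2 = -2 + ((a + l) + l*(-3 + a))/2 = -2 + (a + l + l*(-3 + a))/2 = -2 + (a/2 + l/2 + l*(-3 + a)/2) = -2 + a/2 + l/2 + l*(-3 + a)/2)
(Y(k(5), -1*6*(-4)) - 136)**2 = ((-2 + (-1*6*(-4))/2 - 1*1 + (1/2)*(-1*6*(-4))*1) - 136)**2 = ((-2 + (-6*(-4))/2 - 1 + (1/2)*(-6*(-4))*1) - 136)**2 = ((-2 + (1/2)*24 - 1 + (1/2)*24*1) - 136)**2 = ((-2 + 12 - 1 + 12) - 136)**2 = (21 - 136)**2 = (-115)**2 = 13225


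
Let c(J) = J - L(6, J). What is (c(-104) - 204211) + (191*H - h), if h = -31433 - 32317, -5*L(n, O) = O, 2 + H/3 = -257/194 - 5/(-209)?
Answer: -28884396509/202730 ≈ -1.4248e+5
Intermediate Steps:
H = -401505/40546 (H = -6 + 3*(-257/194 - 5/(-209)) = -6 + 3*(-257*1/194 - 5*(-1/209)) = -6 + 3*(-257/194 + 5/209) = -6 + 3*(-52743/40546) = -6 - 158229/40546 = -401505/40546 ≈ -9.9025)
L(n, O) = -O/5
c(J) = 6*J/5 (c(J) = J - (-1)*J/5 = J + J/5 = 6*J/5)
h = -63750
(c(-104) - 204211) + (191*H - h) = ((6/5)*(-104) - 204211) + (191*(-401505/40546) - 1*(-63750)) = (-624/5 - 204211) + (-76687455/40546 + 63750) = -1021679/5 + 2508120045/40546 = -28884396509/202730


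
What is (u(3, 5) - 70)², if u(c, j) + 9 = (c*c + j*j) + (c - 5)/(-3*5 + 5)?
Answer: 50176/25 ≈ 2007.0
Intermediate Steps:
u(c, j) = -17/2 + c² + j² - c/10 (u(c, j) = -9 + ((c*c + j*j) + (c - 5)/(-3*5 + 5)) = -9 + ((c² + j²) + (-5 + c)/(-15 + 5)) = -9 + ((c² + j²) + (-5 + c)/(-10)) = -9 + ((c² + j²) + (-5 + c)*(-⅒)) = -9 + ((c² + j²) + (½ - c/10)) = -9 + (½ + c² + j² - c/10) = -17/2 + c² + j² - c/10)
(u(3, 5) - 70)² = ((-17/2 + 3² + 5² - ⅒*3) - 70)² = ((-17/2 + 9 + 25 - 3/10) - 70)² = (126/5 - 70)² = (-224/5)² = 50176/25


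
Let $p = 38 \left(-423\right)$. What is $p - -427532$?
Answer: $411458$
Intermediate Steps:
$p = -16074$
$p - -427532 = -16074 - -427532 = -16074 + 427532 = 411458$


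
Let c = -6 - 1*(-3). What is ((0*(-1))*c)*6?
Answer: 0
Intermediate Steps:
c = -3 (c = -6 + 3 = -3)
((0*(-1))*c)*6 = ((0*(-1))*(-3))*6 = (0*(-3))*6 = 0*6 = 0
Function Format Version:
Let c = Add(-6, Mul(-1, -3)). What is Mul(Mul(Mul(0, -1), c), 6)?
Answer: 0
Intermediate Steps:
c = -3 (c = Add(-6, 3) = -3)
Mul(Mul(Mul(0, -1), c), 6) = Mul(Mul(Mul(0, -1), -3), 6) = Mul(Mul(0, -3), 6) = Mul(0, 6) = 0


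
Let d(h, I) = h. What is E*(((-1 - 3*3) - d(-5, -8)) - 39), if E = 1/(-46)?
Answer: 22/23 ≈ 0.95652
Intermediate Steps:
E = -1/46 ≈ -0.021739
E*(((-1 - 3*3) - d(-5, -8)) - 39) = -(((-1 - 3*3) - 1*(-5)) - 39)/46 = -(((-1 - 9) + 5) - 39)/46 = -((-10 + 5) - 39)/46 = -(-5 - 39)/46 = -1/46*(-44) = 22/23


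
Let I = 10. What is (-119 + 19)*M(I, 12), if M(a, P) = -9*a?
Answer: 9000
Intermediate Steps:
(-119 + 19)*M(I, 12) = (-119 + 19)*(-9*10) = -100*(-90) = 9000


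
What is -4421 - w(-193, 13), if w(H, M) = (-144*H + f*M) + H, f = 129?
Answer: -33697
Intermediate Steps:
w(H, M) = -143*H + 129*M (w(H, M) = (-144*H + 129*M) + H = -143*H + 129*M)
-4421 - w(-193, 13) = -4421 - (-143*(-193) + 129*13) = -4421 - (27599 + 1677) = -4421 - 1*29276 = -4421 - 29276 = -33697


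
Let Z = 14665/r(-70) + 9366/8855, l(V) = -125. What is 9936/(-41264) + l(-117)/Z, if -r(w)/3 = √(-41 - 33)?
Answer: 69*(-166961025*√74 + 1314739574*I)/(2579*(-297036*I + 18551225*√74)) ≈ -0.2412 + 0.21997*I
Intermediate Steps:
r(w) = -3*I*√74 (r(w) = -3*√(-41 - 33) = -3*I*√74)
Z = 1338/1265 + 14665*I*√74/222 (Z = 14665/((-3*I*√74)) + 9366/8855 = 14665*(I*√74/222) + 9366*(1/8855) = 14665*I*√74/222 + 1338/1265 = 1338/1265 + 14665*I*√74/222 ≈ 1.0577 + 568.26*I)
9936/(-41264) + l(-117)/Z = 9936/(-41264) - 125/(1338/1265 + 14665*I*√74/222) = 9936*(-1/41264) - 125/(1338/1265 + 14665*I*√74/222) = -621/2579 - 125/(1338/1265 + 14665*I*√74/222)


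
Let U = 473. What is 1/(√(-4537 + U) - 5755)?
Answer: -5755/33124089 - 4*I*√254/33124089 ≈ -0.00017374 - 1.9246e-6*I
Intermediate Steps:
1/(√(-4537 + U) - 5755) = 1/(√(-4537 + 473) - 5755) = 1/(√(-4064) - 5755) = 1/(4*I*√254 - 5755) = 1/(-5755 + 4*I*√254)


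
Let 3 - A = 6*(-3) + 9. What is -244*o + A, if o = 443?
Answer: -108080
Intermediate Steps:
A = 12 (A = 3 - (6*(-3) + 9) = 3 - (-18 + 9) = 3 - 1*(-9) = 3 + 9 = 12)
-244*o + A = -244*443 + 12 = -108092 + 12 = -108080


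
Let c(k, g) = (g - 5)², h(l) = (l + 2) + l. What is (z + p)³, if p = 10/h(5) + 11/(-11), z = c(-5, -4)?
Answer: 114084125/216 ≈ 5.2817e+5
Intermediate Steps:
h(l) = 2 + 2*l (h(l) = (2 + l) + l = 2 + 2*l)
c(k, g) = (-5 + g)²
z = 81 (z = (-5 - 4)² = (-9)² = 81)
p = -⅙ (p = 10/(2 + 2*5) + 11/(-11) = 10/(2 + 10) + 11*(-1/11) = 10/12 - 1 = 10*(1/12) - 1 = ⅚ - 1 = -⅙ ≈ -0.16667)
(z + p)³ = (81 - ⅙)³ = (485/6)³ = 114084125/216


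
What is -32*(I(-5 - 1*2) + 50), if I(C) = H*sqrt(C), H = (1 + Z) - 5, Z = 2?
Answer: -1600 + 64*I*sqrt(7) ≈ -1600.0 + 169.33*I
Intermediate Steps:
H = -2 (H = (1 + 2) - 5 = 3 - 5 = -2)
I(C) = -2*sqrt(C)
-32*(I(-5 - 1*2) + 50) = -32*(-2*sqrt(-5 - 1*2) + 50) = -32*(-2*sqrt(-5 - 2) + 50) = -32*(-2*I*sqrt(7) + 50) = -32*(50 - 2*I*sqrt(7)) = -1600 + 64*I*sqrt(7)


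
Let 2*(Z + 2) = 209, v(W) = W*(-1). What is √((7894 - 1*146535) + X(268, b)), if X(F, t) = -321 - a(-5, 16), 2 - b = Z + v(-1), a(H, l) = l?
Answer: 3*I*√15442 ≈ 372.8*I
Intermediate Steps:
v(W) = -W
Z = 205/2 (Z = -2 + (½)*209 = -2 + 209/2 = 205/2 ≈ 102.50)
b = -203/2 (b = 2 - (205/2 - 1*(-1)) = 2 - (205/2 + 1) = 2 - 1*207/2 = 2 - 207/2 = -203/2 ≈ -101.50)
X(F, t) = -337 (X(F, t) = -321 - 1*16 = -321 - 16 = -337)
√((7894 - 1*146535) + X(268, b)) = √((7894 - 1*146535) - 337) = √((7894 - 146535) - 337) = √(-138641 - 337) = √(-138978) = 3*I*√15442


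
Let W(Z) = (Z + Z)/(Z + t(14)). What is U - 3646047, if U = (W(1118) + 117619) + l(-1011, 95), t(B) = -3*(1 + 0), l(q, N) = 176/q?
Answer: -3977471325064/1127265 ≈ -3.5284e+6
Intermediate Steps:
t(B) = -3 (t(B) = -3*1 = -3)
W(Z) = 2*Z/(-3 + Z) (W(Z) = (Z + Z)/(Z - 3) = (2*Z)/(-3 + Z) = 2*Z/(-3 + Z))
U = 132589846391/1127265 (U = (2*1118/(-3 + 1118) + 117619) + 176/(-1011) = (2*1118/1115 + 117619) + 176*(-1/1011) = (2*1118*(1/1115) + 117619) - 176/1011 = (2236/1115 + 117619) - 176/1011 = 131147421/1115 - 176/1011 = 132589846391/1127265 ≈ 1.1762e+5)
U - 3646047 = 132589846391/1127265 - 3646047 = -3977471325064/1127265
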